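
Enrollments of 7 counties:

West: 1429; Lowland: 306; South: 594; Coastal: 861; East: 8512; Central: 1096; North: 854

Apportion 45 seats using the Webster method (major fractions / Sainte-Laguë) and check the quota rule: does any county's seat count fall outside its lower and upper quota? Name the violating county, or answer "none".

Standard quotas: West 4.710, Lowland 1.009, South 1.958, Coastal 2.838, East 28.057, Central 3.613, North 2.815.
Webster allocation: West 5, Lowland 1, South 2, Coastal 3, East 27, Central 4, North 3.
East has quota 28.057 (lower 28, upper 29) but receives 27 — outside the quota interval.

East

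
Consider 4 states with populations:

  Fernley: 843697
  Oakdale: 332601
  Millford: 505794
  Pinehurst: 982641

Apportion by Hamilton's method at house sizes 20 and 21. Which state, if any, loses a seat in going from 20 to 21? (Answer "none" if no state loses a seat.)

Oakdale

At 20 seats: Fernley 6, Oakdale 3, Millford 4, Pinehurst 7.
At 21 seats: Fernley 7, Oakdale 2, Millford 4, Pinehurst 8.
Oakdale drops from 3 to 2.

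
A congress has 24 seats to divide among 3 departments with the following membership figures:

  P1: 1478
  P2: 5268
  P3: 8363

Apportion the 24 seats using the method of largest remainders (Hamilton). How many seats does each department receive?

Total 15109; standard divisor 15109/24 ≈ 629.542.
Standard quotas: P1 2.3477, P2 8.3680, P3 13.2843.
Lower quotas: P1 2, P2 8, P3 13 (sum 23, leaving 1 seat).
Remainders in descending order: P2 0.3680, P1 0.3477, P3 0.2843.
The surplus seat goes to P2.

P1: 2, P2: 9, P3: 13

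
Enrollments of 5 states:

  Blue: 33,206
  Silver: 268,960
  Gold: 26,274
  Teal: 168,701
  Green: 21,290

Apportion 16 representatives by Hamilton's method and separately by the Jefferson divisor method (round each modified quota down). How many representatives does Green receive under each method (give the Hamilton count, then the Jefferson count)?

Hamilton: Blue 1, Silver 8, Gold 1, Teal 5, Green 1.
Jefferson: Blue 1, Silver 9, Gold 0, Teal 6, Green 0.
Green gets 1 under Hamilton and 0 under Jefferson.

1 and 0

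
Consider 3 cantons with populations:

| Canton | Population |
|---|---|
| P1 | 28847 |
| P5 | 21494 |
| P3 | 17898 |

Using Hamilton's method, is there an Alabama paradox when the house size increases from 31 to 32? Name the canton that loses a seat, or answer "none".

none

At 31 seats: P1 13, P5 10, P3 8.
At 32 seats: P1 14, P5 10, P3 8.
No canton's allocation decreased.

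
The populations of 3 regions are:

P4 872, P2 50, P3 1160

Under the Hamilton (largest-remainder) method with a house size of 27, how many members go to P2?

1

Standard divisor: 2082 ÷ 27 ≈ 77.111.
Standard quotas: P4 11.308, P2 0.648, P3 15.043.
Lower quotas: P4 11, P2 0, P3 15 (sum 26, leaving 1 seat).
Remainders in descending order: P2 0.648, P4 0.308, P3 0.043.
The surplus seat goes to P2.
P2 receives 1.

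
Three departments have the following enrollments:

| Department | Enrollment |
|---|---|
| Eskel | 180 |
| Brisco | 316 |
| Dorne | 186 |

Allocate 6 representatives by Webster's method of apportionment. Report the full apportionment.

Eskel 1; Brisco 3; Dorne 2

Standard divisor 682/6 ≈ 113.667; standard quotas: Eskel 1.584, Brisco 2.780, Dorne 1.636.
Rounding to the nearest integer gives 2, 3, 2 = 7 seats, so the divisor must be adjusted.
With modified divisor 122: modified quotas Eskel 1.475, Brisco 2.590, Dorne 1.525.
Rounding to the nearest integer: Eskel 1, Brisco 3, Dorne 2 (total 6).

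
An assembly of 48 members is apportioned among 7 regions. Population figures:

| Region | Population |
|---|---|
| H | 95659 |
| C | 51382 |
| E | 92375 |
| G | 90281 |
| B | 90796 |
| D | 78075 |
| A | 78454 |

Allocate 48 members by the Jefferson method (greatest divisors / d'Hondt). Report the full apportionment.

Standard divisor 577022/48 ≈ 12021.292; standard quotas: H 7.957, C 4.274, E 7.684, G 7.510, B 7.553, D 6.495, A 6.526.
Rounding down gives 7, 4, 7, 7, 7, 6, 6 = 44 seats, so the divisor must be adjusted.
With modified divisor 11250: modified quotas H 8.503, C 4.567, E 8.211, G 8.025, B 8.071, D 6.940, A 6.974.
Rounding down: H 8, C 4, E 8, G 8, B 8, D 6, A 6 (total 48).

H 8, C 4, E 8, G 8, B 8, D 6, A 6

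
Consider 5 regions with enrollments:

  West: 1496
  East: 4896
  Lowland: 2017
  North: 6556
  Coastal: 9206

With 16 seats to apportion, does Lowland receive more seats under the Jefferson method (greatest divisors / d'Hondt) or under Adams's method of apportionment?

Jefferson: West 1, East 3, Lowland 1, North 4, Coastal 7.
Adams: West 1, East 3, Lowland 2, North 4, Coastal 6.
Lowland gets 1 under Jefferson and 2 under Adams.

Adams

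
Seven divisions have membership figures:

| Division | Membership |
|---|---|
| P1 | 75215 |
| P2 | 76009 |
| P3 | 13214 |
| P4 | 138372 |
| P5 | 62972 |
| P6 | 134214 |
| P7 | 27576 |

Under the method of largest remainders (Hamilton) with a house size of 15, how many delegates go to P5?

Standard divisor: 527572 ÷ 15 ≈ 35171.467.
Standard quotas: P1 2.1385, P2 2.1611, P3 0.3757, P4 3.9342, P5 1.7904, P6 3.8160, P7 0.7840.
Lower quotas: P1 2, P2 2, P3 0, P4 3, P5 1, P6 3, P7 0 (sum 11, leaving 4 seats).
Remainders in descending order: P4 0.9342, P6 0.8160, P5 0.7904, P7 0.7840, P3 0.3757, P2 0.1611, P1 0.1385.
The surplus seats go to P4, P6, P5, P7.
P5 receives 2.

2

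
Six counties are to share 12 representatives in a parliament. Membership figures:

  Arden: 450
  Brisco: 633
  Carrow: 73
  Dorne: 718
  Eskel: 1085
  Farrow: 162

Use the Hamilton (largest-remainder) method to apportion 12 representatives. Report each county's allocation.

Arden 2, Brisco 2, Carrow 0, Dorne 3, Eskel 4, Farrow 1

The standard divisor is 3121/12 ≈ 260.083.
Standard quotas: Arden 1.730, Brisco 2.434, Carrow 0.281, Dorne 2.761, Eskel 4.172, Farrow 0.623.
Lower quotas: Arden 1, Brisco 2, Carrow 0, Dorne 2, Eskel 4, Farrow 0 (sum 9, leaving 3 seats).
Remainders in descending order: Dorne 0.761, Arden 0.730, Farrow 0.623, Brisco 0.434, Carrow 0.281, Eskel 0.172.
The surplus seats go to Dorne, Arden, Farrow.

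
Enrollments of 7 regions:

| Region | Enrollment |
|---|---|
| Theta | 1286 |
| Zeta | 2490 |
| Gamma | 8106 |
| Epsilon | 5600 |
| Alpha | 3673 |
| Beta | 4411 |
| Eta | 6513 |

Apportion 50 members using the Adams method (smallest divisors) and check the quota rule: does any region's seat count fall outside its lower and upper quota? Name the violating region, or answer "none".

Standard quotas: Theta 2.004, Zeta 3.881, Gamma 12.634, Epsilon 8.728, Alpha 5.725, Beta 6.875, Eta 10.152.
Adams allocation: Theta 2, Zeta 4, Gamma 12, Epsilon 9, Alpha 6, Beta 7, Eta 10.
Every allocation lies between the lower and upper quota.

none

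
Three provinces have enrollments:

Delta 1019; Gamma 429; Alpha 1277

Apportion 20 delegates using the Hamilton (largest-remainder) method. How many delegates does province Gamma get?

The standard divisor is 2725/20 ≈ 136.25.
Standard quotas: Delta 7.479, Gamma 3.149, Alpha 9.372.
Lower quotas: Delta 7, Gamma 3, Alpha 9 (sum 19, leaving 1 seat).
Remainders in descending order: Delta 0.479, Alpha 0.372, Gamma 0.149.
The surplus seat goes to Delta.
Gamma receives 3.

3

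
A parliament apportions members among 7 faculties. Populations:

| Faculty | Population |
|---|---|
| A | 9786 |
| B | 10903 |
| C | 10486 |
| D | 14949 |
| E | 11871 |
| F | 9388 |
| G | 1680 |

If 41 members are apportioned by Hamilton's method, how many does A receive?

The standard divisor is 69063/41 ≈ 1684.463.
Standard quotas: A 5.8096, B 6.4727, C 6.2251, D 8.8746, E 7.0473, F 5.5733, G 0.9974.
Lower quotas: A 5, B 6, C 6, D 8, E 7, F 5, G 0 (sum 37, leaving 4 seats).
Remainders in descending order: G 0.9974, D 0.8746, A 0.8096, F 0.5733, B 0.4727, C 0.2251, E 0.0473.
The surplus seats go to G, D, A, F.
A receives 6.

6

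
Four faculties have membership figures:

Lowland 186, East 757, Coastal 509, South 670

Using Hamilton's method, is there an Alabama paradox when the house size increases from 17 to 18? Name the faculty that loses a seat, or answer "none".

At 17 seats: Lowland 2, East 6, Coastal 4, South 5.
At 18 seats: Lowland 2, East 6, Coastal 4, South 6.
No faculty's allocation decreased.

none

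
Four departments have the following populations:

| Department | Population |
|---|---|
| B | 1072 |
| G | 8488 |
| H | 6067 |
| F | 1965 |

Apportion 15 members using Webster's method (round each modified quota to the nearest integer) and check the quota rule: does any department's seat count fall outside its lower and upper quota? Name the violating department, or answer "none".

none

Standard quotas: B 0.914, G 7.237, H 5.173, F 1.675.
Webster allocation: B 1, G 7, H 5, F 2.
Every allocation lies between the lower and upper quota.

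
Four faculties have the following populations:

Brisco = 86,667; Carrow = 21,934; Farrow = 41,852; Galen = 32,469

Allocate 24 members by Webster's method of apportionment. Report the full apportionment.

Brisco 11; Carrow 3; Farrow 6; Galen 4

Standard divisor 182922/24 ≈ 7621.75; standard quotas: Brisco 11.371, Carrow 2.878, Farrow 5.491, Galen 4.260.
Rounding to the nearest integer gives 11, 3, 5, 4 = 23 seats, so the divisor must be adjusted.
With modified divisor 7570: modified quotas Brisco 11.449, Carrow 2.897, Farrow 5.529, Galen 4.289.
Rounding to the nearest integer: Brisco 11, Carrow 3, Farrow 6, Galen 4 (total 24).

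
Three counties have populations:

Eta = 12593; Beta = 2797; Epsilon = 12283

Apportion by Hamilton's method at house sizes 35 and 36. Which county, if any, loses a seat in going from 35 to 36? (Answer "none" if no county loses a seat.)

none

At 35 seats: Eta 16, Beta 4, Epsilon 15.
At 36 seats: Eta 16, Beta 4, Epsilon 16.
No county's allocation decreased.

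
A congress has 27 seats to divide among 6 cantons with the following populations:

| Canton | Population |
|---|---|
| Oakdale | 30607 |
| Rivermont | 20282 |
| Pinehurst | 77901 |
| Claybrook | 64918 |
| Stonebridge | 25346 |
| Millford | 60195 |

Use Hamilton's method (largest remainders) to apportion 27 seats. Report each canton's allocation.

Standard divisor: 279249 ÷ 27 ≈ 10342.556.
Standard quotas: Oakdale 2.9593, Rivermont 1.9610, Pinehurst 7.5321, Claybrook 6.2768, Stonebridge 2.4507, Millford 5.8201.
Lower quotas: Oakdale 2, Rivermont 1, Pinehurst 7, Claybrook 6, Stonebridge 2, Millford 5 (sum 23, leaving 4 seats).
Remainders in descending order: Rivermont 0.9610, Oakdale 0.9593, Millford 0.8201, Pinehurst 0.5321, Stonebridge 0.4507, Claybrook 0.2768.
Largest remainders: Rivermont, Oakdale, Millford, Pinehurst receive the extra seats.

Oakdale 3; Rivermont 2; Pinehurst 8; Claybrook 6; Stonebridge 2; Millford 6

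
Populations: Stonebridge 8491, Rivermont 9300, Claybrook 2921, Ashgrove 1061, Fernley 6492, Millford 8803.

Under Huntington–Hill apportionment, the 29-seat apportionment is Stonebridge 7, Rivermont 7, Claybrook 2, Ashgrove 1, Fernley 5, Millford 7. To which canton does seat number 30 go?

Priority for the next seat is population ÷ (√(s·(s+1))).
Priorities: Stonebridge 1134.658, Rivermont 1242.765, Claybrook 1192.493, Ashgrove 750.240, Fernley 1185.272, Millford 1176.350.
Highest priority: Rivermont.

Rivermont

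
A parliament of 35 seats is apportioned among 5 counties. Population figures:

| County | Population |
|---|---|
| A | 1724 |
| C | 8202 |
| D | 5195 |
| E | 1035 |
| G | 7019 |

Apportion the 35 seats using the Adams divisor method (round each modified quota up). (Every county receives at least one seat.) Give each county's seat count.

Standard divisor 23175/35 ≈ 662.143; standard quotas: A 2.604, C 12.387, D 7.846, E 1.563, G 10.600.
Rounding up gives 3, 13, 8, 2, 11 = 37 seats, so the divisor must be adjusted.
With modified divisor 720: modified quotas A 2.394, C 11.392, D 7.215, E 1.438, G 9.749.
Rounding up: A 3, C 12, D 8, E 2, G 10 (total 35).

A 3; C 12; D 8; E 2; G 10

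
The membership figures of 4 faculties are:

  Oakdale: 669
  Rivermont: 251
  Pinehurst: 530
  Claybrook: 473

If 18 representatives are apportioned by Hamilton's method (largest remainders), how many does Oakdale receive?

The standard divisor is 1923/18 ≈ 106.833.
Standard quotas: Oakdale 6.262, Rivermont 2.349, Pinehurst 4.961, Claybrook 4.427.
Lower quotas: Oakdale 6, Rivermont 2, Pinehurst 4, Claybrook 4 (sum 16, leaving 2 seats).
Remainders in descending order: Pinehurst 0.961, Claybrook 0.427, Rivermont 0.349, Oakdale 0.262.
Largest remainders: Pinehurst, Claybrook receive the extra seats.
Oakdale receives 6.

6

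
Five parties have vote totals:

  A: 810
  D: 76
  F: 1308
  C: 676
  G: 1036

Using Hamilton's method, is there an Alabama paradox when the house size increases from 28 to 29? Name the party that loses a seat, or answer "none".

D

At 28 seats: A 6, D 1, F 9, C 5, G 7.
At 29 seats: A 6, D 0, F 10, C 5, G 8.
D drops from 1 to 0.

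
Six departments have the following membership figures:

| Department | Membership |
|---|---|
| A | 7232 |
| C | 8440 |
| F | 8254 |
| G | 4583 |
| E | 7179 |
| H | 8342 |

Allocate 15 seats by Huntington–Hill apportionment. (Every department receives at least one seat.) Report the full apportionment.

With divisor 3097: modified quotas A 2.335, C 2.725, F 2.665, G 1.480, E 2.318, H 2.694.
Geometric-mean thresholds: A √(2·3)=2.449, C √(2·3)=2.449, F √(2·3)=2.449, G √(1·2)=1.414, E √(2·3)=2.449, H √(2·3)=2.449.
Each quota rounded against its threshold gives A 2, C 3, F 3, G 2, E 2, H 3 (total 15).

A 2, C 3, F 3, G 2, E 2, H 3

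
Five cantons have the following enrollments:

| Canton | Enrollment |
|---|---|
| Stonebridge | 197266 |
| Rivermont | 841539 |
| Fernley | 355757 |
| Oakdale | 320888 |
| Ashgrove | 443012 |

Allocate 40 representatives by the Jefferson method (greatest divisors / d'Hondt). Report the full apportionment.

Stonebridge=3, Rivermont=16, Fernley=7, Oakdale=6, Ashgrove=8

Standard divisor 2158462/40 ≈ 53961.55; standard quotas: Stonebridge 3.656, Rivermont 15.595, Fernley 6.593, Oakdale 5.947, Ashgrove 8.210.
Rounding down gives 3, 15, 6, 5, 8 = 37 seats, so the divisor must be adjusted.
With modified divisor 50200: modified quotas Stonebridge 3.930, Rivermont 16.764, Fernley 7.087, Oakdale 6.392, Ashgrove 8.825.
Rounding down: Stonebridge 3, Rivermont 16, Fernley 7, Oakdale 6, Ashgrove 8 (total 40).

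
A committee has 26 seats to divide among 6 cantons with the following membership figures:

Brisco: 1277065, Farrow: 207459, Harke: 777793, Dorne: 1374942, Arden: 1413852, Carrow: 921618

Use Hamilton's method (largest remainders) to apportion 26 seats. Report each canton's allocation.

Standard divisor: 5972729 ÷ 26 ≈ 229720.346.
Standard quotas: Brisco 5.5592, Farrow 0.9031, Harke 3.3858, Dorne 5.9853, Arden 6.1547, Carrow 4.0119.
Lower quotas: Brisco 5, Farrow 0, Harke 3, Dorne 5, Arden 6, Carrow 4 (sum 23, leaving 3 seats).
Remainders in descending order: Dorne 0.9853, Farrow 0.9031, Brisco 0.5592, Harke 0.3858, Arden 0.1547, Carrow 0.0119.
Largest remainders: Dorne, Farrow, Brisco receive the extra seats.

Brisco=6, Farrow=1, Harke=3, Dorne=6, Arden=6, Carrow=4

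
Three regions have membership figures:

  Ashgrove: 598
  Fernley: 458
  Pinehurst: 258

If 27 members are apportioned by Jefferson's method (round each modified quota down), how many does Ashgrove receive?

13

Standard divisor 1314/27 ≈ 48.667; standard quotas: Ashgrove 12.288, Fernley 9.411, Pinehurst 5.301.
Rounding down gives 12, 9, 5 = 26 seats, so the divisor must be adjusted.
With modified divisor 45.9: modified quotas Ashgrove 13.028, Fernley 9.978, Pinehurst 5.621.
Rounding down: Ashgrove 13, Fernley 9, Pinehurst 5 (total 27).
Ashgrove receives 13.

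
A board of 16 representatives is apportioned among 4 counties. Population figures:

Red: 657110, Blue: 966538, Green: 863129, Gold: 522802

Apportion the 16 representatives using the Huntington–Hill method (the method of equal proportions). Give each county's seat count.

Red 3, Blue 5, Green 5, Gold 3

With divisor 191346: modified quotas Red 3.434, Blue 5.051, Green 4.511, Gold 2.732.
Geometric-mean thresholds: Red √(3·4)=3.464, Blue √(5·6)=5.477, Green √(4·5)=4.472, Gold √(2·3)=2.449.
Each quota rounded against its threshold gives Red 3, Blue 5, Green 5, Gold 3 (total 16).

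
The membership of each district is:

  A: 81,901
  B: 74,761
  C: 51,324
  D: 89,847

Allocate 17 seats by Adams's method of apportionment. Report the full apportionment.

Standard divisor 297833/17 ≈ 17519.588; standard quotas: A 4.675, B 4.267, C 2.930, D 5.128.
Rounding up gives 5, 5, 3, 6 = 19 seats, so the divisor must be adjusted.
With modified divisor 19600: modified quotas A 4.179, B 3.814, C 2.619, D 4.584.
Rounding up: A 5, B 4, C 3, D 5 (total 17).

A 5, B 4, C 3, D 5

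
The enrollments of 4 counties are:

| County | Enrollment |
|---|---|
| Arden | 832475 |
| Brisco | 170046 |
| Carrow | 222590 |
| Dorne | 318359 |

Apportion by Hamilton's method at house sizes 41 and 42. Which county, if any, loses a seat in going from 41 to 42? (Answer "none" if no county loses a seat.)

Brisco

At 41 seats: Arden 22, Brisco 5, Carrow 6, Dorne 8.
At 42 seats: Arden 23, Brisco 4, Carrow 6, Dorne 9.
Brisco drops from 5 to 4.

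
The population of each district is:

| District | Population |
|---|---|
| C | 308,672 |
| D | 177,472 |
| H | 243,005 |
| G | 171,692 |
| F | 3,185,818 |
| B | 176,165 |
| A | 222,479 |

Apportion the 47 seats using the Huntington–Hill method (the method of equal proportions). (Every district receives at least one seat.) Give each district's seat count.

With divisor 96573: modified quotas C 3.196, D 1.838, H 2.516, G 1.778, F 32.989, B 1.824, A 2.304.
Geometric-mean thresholds: C √(3·4)=3.464, D √(1·2)=1.414, H √(2·3)=2.449, G √(1·2)=1.414, F √(32·33)=32.496, B √(1·2)=1.414, A √(2·3)=2.449.
Each quota rounded against its threshold gives C 3, D 2, H 3, G 2, F 33, B 2, A 2 (total 47).

C=3, D=2, H=3, G=2, F=33, B=2, A=2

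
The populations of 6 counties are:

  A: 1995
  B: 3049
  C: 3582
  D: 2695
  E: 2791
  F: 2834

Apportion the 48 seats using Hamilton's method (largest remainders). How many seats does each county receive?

A=6, B=9, C=10, D=7, E=8, F=8

Standard divisor: 16946 ÷ 48 ≈ 353.042.
Standard quotas: A 5.651, B 8.636, C 10.146, D 7.634, E 7.906, F 8.027.
Lower quotas: A 5, B 8, C 10, D 7, E 7, F 8 (sum 45, leaving 3 seats).
Remainders in descending order: E 0.906, A 0.651, B 0.636, D 0.634, C 0.146, F 0.027.
The surplus seats go to E, A, B.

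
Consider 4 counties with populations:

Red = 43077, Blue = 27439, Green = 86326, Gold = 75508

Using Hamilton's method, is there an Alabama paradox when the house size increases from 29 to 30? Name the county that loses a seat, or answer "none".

At 29 seats: Red 5, Blue 4, Green 11, Gold 9.
At 30 seats: Red 6, Blue 3, Green 11, Gold 10.
Blue drops from 4 to 3.

Blue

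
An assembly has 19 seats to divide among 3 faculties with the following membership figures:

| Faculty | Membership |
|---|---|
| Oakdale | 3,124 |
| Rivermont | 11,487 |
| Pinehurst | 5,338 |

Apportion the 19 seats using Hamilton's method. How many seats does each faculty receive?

Standard divisor: 19949 ÷ 19 ≈ 1049.947.
Standard quotas: Oakdale 2.9754, Rivermont 10.9405, Pinehurst 5.0841.
Lower quotas: Oakdale 2, Rivermont 10, Pinehurst 5 (sum 17, leaving 2 seats).
Remainders in descending order: Oakdale 0.9754, Rivermont 0.9405, Pinehurst 0.0841.
Largest remainders: Oakdale, Rivermont receive the extra seats.

Oakdale=3; Rivermont=11; Pinehurst=5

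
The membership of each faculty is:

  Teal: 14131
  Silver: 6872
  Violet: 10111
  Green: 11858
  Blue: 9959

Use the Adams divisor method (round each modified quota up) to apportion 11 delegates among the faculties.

Teal 3, Silver 2, Violet 2, Green 2, Blue 2

Standard divisor 52931/11 ≈ 4811.909; standard quotas: Teal 2.937, Silver 1.428, Violet 2.101, Green 2.464, Blue 2.070.
Rounding up gives 3, 2, 3, 3, 3 = 14 seats, so the divisor must be adjusted.
With modified divisor 6400: modified quotas Teal 2.208, Silver 1.074, Violet 1.580, Green 1.853, Blue 1.556.
Rounding up: Teal 3, Silver 2, Violet 2, Green 2, Blue 2 (total 11).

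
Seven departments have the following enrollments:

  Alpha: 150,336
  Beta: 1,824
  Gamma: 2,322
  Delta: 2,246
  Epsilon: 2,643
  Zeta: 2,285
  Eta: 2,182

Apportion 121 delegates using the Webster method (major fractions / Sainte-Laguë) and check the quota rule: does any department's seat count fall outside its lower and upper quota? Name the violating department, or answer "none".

Standard quotas: Alpha 111.028, Beta 1.347, Gamma 1.715, Delta 1.659, Epsilon 1.952, Zeta 1.688, Eta 1.611.
Webster allocation: Alpha 110, Beta 1, Gamma 2, Delta 2, Epsilon 2, Zeta 2, Eta 2.
Alpha has quota 111.028 (lower 111, upper 112) but receives 110 — outside the quota interval.

Alpha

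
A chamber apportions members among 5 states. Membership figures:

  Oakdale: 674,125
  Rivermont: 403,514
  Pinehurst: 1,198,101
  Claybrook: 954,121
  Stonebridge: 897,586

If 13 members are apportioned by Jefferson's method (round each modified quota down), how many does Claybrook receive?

3

Standard divisor 4127447/13 ≈ 317495.923; standard quotas: Oakdale 2.123, Rivermont 1.271, Pinehurst 3.774, Claybrook 3.005, Stonebridge 2.827.
Rounding down gives 2, 1, 3, 3, 2 = 11 seats, so the divisor must be adjusted.
With modified divisor 269400: modified quotas Oakdale 2.502, Rivermont 1.498, Pinehurst 4.447, Claybrook 3.542, Stonebridge 3.332.
Rounding down: Oakdale 2, Rivermont 1, Pinehurst 4, Claybrook 3, Stonebridge 3 (total 13).
Claybrook receives 3.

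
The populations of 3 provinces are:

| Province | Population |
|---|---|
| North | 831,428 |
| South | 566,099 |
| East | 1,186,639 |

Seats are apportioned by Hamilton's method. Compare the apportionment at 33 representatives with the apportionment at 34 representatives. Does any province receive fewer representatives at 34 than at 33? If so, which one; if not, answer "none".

none

At 33 seats: North 11, South 7, East 15.
At 34 seats: North 11, South 7, East 16.
No province's allocation decreased.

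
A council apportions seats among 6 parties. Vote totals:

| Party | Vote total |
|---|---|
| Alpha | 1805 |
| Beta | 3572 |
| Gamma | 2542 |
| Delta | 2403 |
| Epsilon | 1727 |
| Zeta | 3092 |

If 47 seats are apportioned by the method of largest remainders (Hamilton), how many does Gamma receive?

Total 15141; standard divisor 15141/47 ≈ 322.149.
Standard quotas: Alpha 5.603, Beta 11.088, Gamma 7.891, Delta 7.459, Epsilon 5.361, Zeta 9.598.
Lower quotas: Alpha 5, Beta 11, Gamma 7, Delta 7, Epsilon 5, Zeta 9 (sum 44, leaving 3 seats).
Remainders in descending order: Gamma 0.891, Alpha 0.603, Zeta 0.598, Delta 0.459, Epsilon 0.361, Beta 0.088.
The surplus seats go to Gamma, Alpha, Zeta.
Gamma receives 8.

8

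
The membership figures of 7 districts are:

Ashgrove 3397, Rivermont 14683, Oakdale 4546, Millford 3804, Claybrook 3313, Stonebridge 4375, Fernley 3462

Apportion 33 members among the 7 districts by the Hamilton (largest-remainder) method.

The standard divisor is 37580/33 ≈ 1138.788.
Standard quotas: Ashgrove 2.9830, Rivermont 12.8935, Oakdale 3.9920, Millford 3.3404, Claybrook 2.9092, Stonebridge 3.8418, Fernley 3.0401.
Lower quotas: Ashgrove 2, Rivermont 12, Oakdale 3, Millford 3, Claybrook 2, Stonebridge 3, Fernley 3 (sum 28, leaving 5 seats).
Remainders in descending order: Oakdale 0.9920, Ashgrove 0.9830, Claybrook 0.9092, Rivermont 0.8935, Stonebridge 0.8418, Millford 0.3404, Fernley 0.0401.
The surplus seats go to Oakdale, Ashgrove, Claybrook, Rivermont, Stonebridge.

Ashgrove: 3; Rivermont: 13; Oakdale: 4; Millford: 3; Claybrook: 3; Stonebridge: 4; Fernley: 3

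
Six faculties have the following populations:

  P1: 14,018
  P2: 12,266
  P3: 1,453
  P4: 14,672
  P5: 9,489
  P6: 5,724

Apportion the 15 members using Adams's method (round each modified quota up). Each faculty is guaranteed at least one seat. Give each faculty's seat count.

Standard divisor 57622/15 ≈ 3841.467; standard quotas: P1 3.649, P2 3.193, P3 0.378, P4 3.819, P5 2.470, P6 1.490.
Rounding up gives 4, 4, 1, 4, 3, 2 = 18 seats, so the divisor must be adjusted.
With modified divisor 4800: modified quotas P1 2.920, P2 2.555, P3 0.303, P4 3.057, P5 1.977, P6 1.192.
Rounding up: P1 3, P2 3, P3 1, P4 4, P5 2, P6 2 (total 15).

P1 3, P2 3, P3 1, P4 4, P5 2, P6 2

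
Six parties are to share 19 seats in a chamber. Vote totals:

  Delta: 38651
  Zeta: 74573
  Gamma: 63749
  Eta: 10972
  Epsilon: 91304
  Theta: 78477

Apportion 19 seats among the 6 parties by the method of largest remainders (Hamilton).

The standard divisor is 357726/19 ≈ 18827.684.
Standard quotas: Delta 2.0529, Zeta 3.9608, Gamma 3.3859, Eta 0.5828, Epsilon 4.8495, Theta 4.1682.
Lower quotas: Delta 2, Zeta 3, Gamma 3, Eta 0, Epsilon 4, Theta 4 (sum 16, leaving 3 seats).
Remainders in descending order: Zeta 0.9608, Epsilon 0.8495, Eta 0.5828, Gamma 0.3859, Theta 0.1682, Delta 0.0529.
Largest remainders: Zeta, Epsilon, Eta receive the extra seats.

Delta 2, Zeta 4, Gamma 3, Eta 1, Epsilon 5, Theta 4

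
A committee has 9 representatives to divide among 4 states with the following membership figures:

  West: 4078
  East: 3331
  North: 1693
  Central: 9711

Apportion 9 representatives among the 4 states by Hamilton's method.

Total 18813; standard divisor 18813/9 ≈ 2090.333.
Standard quotas: West 1.9509, East 1.5935, North 0.8099, Central 4.6457.
Lower quotas: West 1, East 1, North 0, Central 4 (sum 6, leaving 3 seats).
Remainders in descending order: West 0.9509, North 0.8099, Central 0.6457, East 0.5935.
The surplus seats go to West, North, Central.

West 2, East 1, North 1, Central 5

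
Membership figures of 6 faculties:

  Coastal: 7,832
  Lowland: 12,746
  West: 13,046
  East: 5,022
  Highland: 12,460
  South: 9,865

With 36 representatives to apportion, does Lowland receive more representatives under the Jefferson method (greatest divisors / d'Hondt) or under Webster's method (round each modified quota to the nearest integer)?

Jefferson: Coastal 4, Lowland 8, West 8, East 3, Highland 7, South 6.
Webster: Coastal 5, Lowland 7, West 8, East 3, Highland 7, South 6.
Lowland gets 8 under Jefferson and 7 under Webster.

Jefferson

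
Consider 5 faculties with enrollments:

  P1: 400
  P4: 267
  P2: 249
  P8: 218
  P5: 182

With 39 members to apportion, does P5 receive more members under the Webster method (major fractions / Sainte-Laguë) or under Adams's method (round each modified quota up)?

Adams

Webster: P1 12, P4 8, P2 7, P8 7, P5 5.
Adams: P1 12, P4 8, P2 7, P8 6, P5 6.
P5 gets 5 under Webster and 6 under Adams.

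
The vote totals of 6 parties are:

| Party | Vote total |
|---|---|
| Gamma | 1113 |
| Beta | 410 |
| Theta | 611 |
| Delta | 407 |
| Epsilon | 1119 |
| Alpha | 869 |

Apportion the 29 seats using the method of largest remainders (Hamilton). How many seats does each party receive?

Total 4529; standard divisor 4529/29 ≈ 156.172.
Standard quotas: Gamma 7.127, Beta 2.625, Theta 3.912, Delta 2.606, Epsilon 7.165, Alpha 5.564.
Lower quotas: Gamma 7, Beta 2, Theta 3, Delta 2, Epsilon 7, Alpha 5 (sum 26, leaving 3 seats).
Remainders in descending order: Theta 0.912, Beta 0.625, Delta 0.606, Alpha 0.564, Epsilon 0.165, Gamma 0.127.
The surplus seats go to Theta, Beta, Delta.

Gamma: 7; Beta: 3; Theta: 4; Delta: 3; Epsilon: 7; Alpha: 5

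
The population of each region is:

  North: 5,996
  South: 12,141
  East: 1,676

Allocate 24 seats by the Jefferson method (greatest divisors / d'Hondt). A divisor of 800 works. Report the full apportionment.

North 7, South 15, East 2

With modified divisor 800: modified quotas North 7.495, South 15.176, East 2.095.
Rounding down: North 7, South 15, East 2 (total 24).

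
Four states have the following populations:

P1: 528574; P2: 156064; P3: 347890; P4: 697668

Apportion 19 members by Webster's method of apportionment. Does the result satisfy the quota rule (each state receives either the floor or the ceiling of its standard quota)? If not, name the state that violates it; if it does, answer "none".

none

Standard quotas: P1 5.804, P2 1.714, P3 3.820, P4 7.661.
Webster allocation: P1 6, P2 2, P3 4, P4 7.
Every allocation lies between the lower and upper quota.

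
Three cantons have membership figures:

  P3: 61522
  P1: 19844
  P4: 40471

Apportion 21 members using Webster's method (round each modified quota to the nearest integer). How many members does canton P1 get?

Standard divisor 121837/21 ≈ 5801.762; standard quotas: P3 10.604, P1 3.420, P4 6.976.
Rounding to the nearest integer gives P3 11, P1 3, P4 7 — total 21, matching the house size, so no adjustment is needed.
P1 receives 3.

3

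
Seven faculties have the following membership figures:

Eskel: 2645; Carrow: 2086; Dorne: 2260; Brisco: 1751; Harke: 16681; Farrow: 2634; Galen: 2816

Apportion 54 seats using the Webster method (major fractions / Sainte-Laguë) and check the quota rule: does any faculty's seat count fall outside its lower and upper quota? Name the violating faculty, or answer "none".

Harke

Standard quotas: Eskel 4.626, Carrow 3.649, Dorne 3.953, Brisco 3.063, Harke 29.177, Farrow 4.607, Galen 4.925.
Webster allocation: Eskel 5, Carrow 4, Dorne 4, Brisco 3, Harke 28, Farrow 5, Galen 5.
Harke has quota 29.177 (lower 29, upper 30) but receives 28 — outside the quota interval.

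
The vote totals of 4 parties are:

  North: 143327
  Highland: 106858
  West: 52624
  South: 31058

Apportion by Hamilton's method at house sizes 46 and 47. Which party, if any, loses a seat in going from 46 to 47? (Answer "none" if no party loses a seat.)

none

At 46 seats: North 20, Highland 15, West 7, South 4.
At 47 seats: North 20, Highland 15, West 8, South 4.
No party's allocation decreased.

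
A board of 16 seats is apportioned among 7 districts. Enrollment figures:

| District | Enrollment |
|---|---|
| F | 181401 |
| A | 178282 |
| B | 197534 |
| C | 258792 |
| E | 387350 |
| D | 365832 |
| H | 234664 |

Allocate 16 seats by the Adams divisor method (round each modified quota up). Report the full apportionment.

Standard divisor 1803855/16 ≈ 112740.938; standard quotas: F 1.609, A 1.581, B 1.752, C 2.295, E 3.436, D 3.245, H 2.081.
Rounding up gives 2, 2, 2, 3, 4, 4, 3 = 20 seats, so the divisor must be adjusted.
With modified divisor 153800: modified quotas F 1.179, A 1.159, B 1.284, C 1.683, E 2.519, D 2.379, H 1.526.
Rounding up: F 2, A 2, B 2, C 2, E 3, D 3, H 2 (total 16).

F=2, A=2, B=2, C=2, E=3, D=3, H=2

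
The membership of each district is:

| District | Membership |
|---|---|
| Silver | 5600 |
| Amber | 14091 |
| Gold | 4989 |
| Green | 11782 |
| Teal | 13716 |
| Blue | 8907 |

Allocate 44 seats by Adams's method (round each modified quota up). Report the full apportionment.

Standard divisor 59085/44 ≈ 1342.841; standard quotas: Silver 4.170, Amber 10.493, Gold 3.715, Green 8.774, Teal 10.214, Blue 6.633.
Rounding up gives 5, 11, 4, 9, 11, 7 = 47 seats, so the divisor must be adjusted.
With modified divisor 1440: modified quotas Silver 3.889, Amber 9.785, Gold 3.465, Green 8.182, Teal 9.525, Blue 6.185.
Rounding up: Silver 4, Amber 10, Gold 4, Green 9, Teal 10, Blue 7 (total 44).

Silver: 4, Amber: 10, Gold: 4, Green: 9, Teal: 10, Blue: 7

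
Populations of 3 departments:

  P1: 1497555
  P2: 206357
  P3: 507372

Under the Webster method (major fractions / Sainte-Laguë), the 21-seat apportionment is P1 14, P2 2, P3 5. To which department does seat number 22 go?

Priority for the next seat is population ÷ (current seats + 0.5).
Priorities: P1 103279.655, P2 82542.800, P3 92249.455.
Highest priority: P1.

P1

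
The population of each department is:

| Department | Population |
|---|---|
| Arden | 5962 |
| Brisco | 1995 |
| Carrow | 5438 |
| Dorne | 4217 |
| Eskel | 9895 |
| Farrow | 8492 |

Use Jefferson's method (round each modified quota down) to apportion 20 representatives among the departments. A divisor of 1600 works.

With modified divisor 1600: modified quotas Arden 3.726, Brisco 1.247, Carrow 3.399, Dorne 2.636, Eskel 6.184, Farrow 5.308.
Rounding down: Arden 3, Brisco 1, Carrow 3, Dorne 2, Eskel 6, Farrow 5 (total 20).

Arden 3, Brisco 1, Carrow 3, Dorne 2, Eskel 6, Farrow 5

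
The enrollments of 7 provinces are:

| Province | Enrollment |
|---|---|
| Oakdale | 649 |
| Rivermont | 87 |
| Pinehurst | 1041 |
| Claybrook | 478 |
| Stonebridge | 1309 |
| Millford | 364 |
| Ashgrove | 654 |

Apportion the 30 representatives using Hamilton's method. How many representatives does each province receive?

Oakdale=4, Rivermont=1, Pinehurst=7, Claybrook=3, Stonebridge=9, Millford=2, Ashgrove=4

Standard divisor: 4582 ÷ 30 ≈ 152.733.
Standard quotas: Oakdale 4.249, Rivermont 0.570, Pinehurst 6.816, Claybrook 3.130, Stonebridge 8.570, Millford 2.383, Ashgrove 4.282.
Lower quotas: Oakdale 4, Rivermont 0, Pinehurst 6, Claybrook 3, Stonebridge 8, Millford 2, Ashgrove 4 (sum 27, leaving 3 seats).
Remainders in descending order: Pinehurst 0.816, Stonebridge 0.570, Rivermont 0.570, Millford 0.383, Ashgrove 0.282, Oakdale 0.249, Claybrook 0.130.
Largest remainders: Pinehurst, Stonebridge, Rivermont receive the extra seats.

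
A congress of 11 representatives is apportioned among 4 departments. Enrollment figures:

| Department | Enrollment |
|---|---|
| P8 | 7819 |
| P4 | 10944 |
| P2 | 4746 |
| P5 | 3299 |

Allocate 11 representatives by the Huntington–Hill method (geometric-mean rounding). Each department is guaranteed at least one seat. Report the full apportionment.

With divisor 2390: modified quotas P8 3.272, P4 4.579, P2 1.986, P5 1.380.
Geometric-mean thresholds: P8 √(3·4)=3.464, P4 √(4·5)=4.472, P2 √(1·2)=1.414, P5 √(1·2)=1.414.
Each quota rounded against its threshold gives P8 3, P4 5, P2 2, P5 1 (total 11).

P8=3; P4=5; P2=2; P5=1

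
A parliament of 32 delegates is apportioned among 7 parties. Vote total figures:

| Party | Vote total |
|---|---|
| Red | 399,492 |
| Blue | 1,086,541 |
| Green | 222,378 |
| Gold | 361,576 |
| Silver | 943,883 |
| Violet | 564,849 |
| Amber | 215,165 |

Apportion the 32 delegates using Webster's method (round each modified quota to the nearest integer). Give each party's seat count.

Red: 3, Blue: 9, Green: 2, Gold: 3, Silver: 8, Violet: 5, Amber: 2

Standard divisor 3793884/32 ≈ 118558.875; standard quotas: Red 3.370, Blue 9.165, Green 1.876, Gold 3.050, Silver 7.961, Violet 4.764, Amber 1.815.
Rounding to the nearest integer gives Red 3, Blue 9, Green 2, Gold 3, Silver 8, Violet 5, Amber 2 — total 32, matching the house size, so no adjustment is needed.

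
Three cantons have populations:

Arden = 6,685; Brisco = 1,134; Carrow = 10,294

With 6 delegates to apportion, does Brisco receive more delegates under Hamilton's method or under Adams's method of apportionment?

Adams

Hamilton: Arden 2, Brisco 0, Carrow 4.
Adams: Arden 2, Brisco 1, Carrow 3.
Brisco gets 0 under Hamilton and 1 under Adams.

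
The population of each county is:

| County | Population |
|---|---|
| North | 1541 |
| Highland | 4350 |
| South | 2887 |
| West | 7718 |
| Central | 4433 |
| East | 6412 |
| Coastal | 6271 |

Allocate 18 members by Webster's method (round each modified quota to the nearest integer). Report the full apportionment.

North 1; Highland 2; South 2; West 4; Central 2; East 4; Coastal 3

Standard divisor 33612/18 ≈ 1867.333; standard quotas: North 0.825, Highland 2.330, South 1.546, West 4.133, Central 2.374, East 3.434, Coastal 3.358.
Rounding to the nearest integer gives 1, 2, 2, 4, 2, 3, 3 = 17 seats, so the divisor must be adjusted.
With modified divisor 1810: modified quotas North 0.851, Highland 2.403, South 1.595, West 4.264, Central 2.449, East 3.543, Coastal 3.465.
Rounding to the nearest integer: North 1, Highland 2, South 2, West 4, Central 2, East 4, Coastal 3 (total 18).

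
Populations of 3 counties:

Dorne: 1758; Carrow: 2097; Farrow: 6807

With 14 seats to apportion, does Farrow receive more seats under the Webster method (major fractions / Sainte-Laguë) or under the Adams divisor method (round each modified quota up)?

Webster

Webster: Dorne 2, Carrow 3, Farrow 9.
Adams: Dorne 3, Carrow 3, Farrow 8.
Farrow gets 9 under Webster and 8 under Adams.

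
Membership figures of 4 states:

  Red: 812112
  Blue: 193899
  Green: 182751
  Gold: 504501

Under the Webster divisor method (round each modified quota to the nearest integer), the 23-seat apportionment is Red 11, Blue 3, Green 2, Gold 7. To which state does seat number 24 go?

Green

Priority for the next seat is population ÷ (current seats + 0.5).
Priorities: Red 70618.435, Blue 55399.714, Green 73100.400, Gold 67266.800.
Highest priority: Green.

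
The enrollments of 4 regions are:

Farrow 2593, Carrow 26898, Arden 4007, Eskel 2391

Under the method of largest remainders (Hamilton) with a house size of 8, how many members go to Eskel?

Total 35889; standard divisor 35889/8 ≈ 4486.125.
Standard quotas: Farrow 0.5780, Carrow 5.9958, Arden 0.8932, Eskel 0.5330.
Lower quotas: Farrow 0, Carrow 5, Arden 0, Eskel 0 (sum 5, leaving 3 seats).
Remainders in descending order: Carrow 0.9958, Arden 0.8932, Farrow 0.5780, Eskel 0.5330.
The surplus seats go to Carrow, Arden, Farrow.
Eskel receives 0.

0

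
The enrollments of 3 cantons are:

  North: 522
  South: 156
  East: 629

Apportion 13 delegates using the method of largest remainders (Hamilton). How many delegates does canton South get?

Standard divisor: 1307 ÷ 13 ≈ 100.538.
Standard quotas: North 5.192, South 1.552, East 6.256.
Lower quotas: North 5, South 1, East 6 (sum 12, leaving 1 seat).
Remainders in descending order: South 0.552, East 0.256, North 0.192.
The surplus seat goes to South.
South receives 2.

2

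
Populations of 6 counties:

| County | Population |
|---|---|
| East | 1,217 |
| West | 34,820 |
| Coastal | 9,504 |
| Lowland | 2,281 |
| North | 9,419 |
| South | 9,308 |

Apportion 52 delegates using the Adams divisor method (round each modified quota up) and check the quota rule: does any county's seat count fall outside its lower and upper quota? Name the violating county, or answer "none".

Standard quotas: East 0.951, West 27.208, Coastal 7.426, Lowland 1.782, North 7.360, South 7.273.
Adams allocation: East 1, West 26, Coastal 8, Lowland 2, North 8, South 7.
West has quota 27.208 (lower 27, upper 28) but receives 26 — outside the quota interval.

West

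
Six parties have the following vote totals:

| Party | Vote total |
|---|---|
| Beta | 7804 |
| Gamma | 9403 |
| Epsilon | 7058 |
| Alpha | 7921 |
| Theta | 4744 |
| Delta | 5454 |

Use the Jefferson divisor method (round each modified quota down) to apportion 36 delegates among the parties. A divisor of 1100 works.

Beta: 7, Gamma: 8, Epsilon: 6, Alpha: 7, Theta: 4, Delta: 4

With modified divisor 1100: modified quotas Beta 7.095, Gamma 8.548, Epsilon 6.416, Alpha 7.201, Theta 4.313, Delta 4.958.
Rounding down: Beta 7, Gamma 8, Epsilon 6, Alpha 7, Theta 4, Delta 4 (total 36).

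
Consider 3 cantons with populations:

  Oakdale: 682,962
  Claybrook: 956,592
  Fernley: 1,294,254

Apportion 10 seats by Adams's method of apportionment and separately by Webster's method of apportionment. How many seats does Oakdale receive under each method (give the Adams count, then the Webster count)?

3 and 2

Adams: Oakdale 3, Claybrook 3, Fernley 4.
Webster: Oakdale 2, Claybrook 3, Fernley 5.
Oakdale gets 3 under Adams and 2 under Webster.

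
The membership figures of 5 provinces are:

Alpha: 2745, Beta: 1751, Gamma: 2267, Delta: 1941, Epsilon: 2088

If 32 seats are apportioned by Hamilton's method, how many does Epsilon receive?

Total 10792; standard divisor 10792/32 ≈ 337.25.
Standard quotas: Alpha 8.139, Beta 5.192, Gamma 6.722, Delta 5.755, Epsilon 6.191.
Lower quotas: Alpha 8, Beta 5, Gamma 6, Delta 5, Epsilon 6 (sum 30, leaving 2 seats).
Remainders in descending order: Delta 0.755, Gamma 0.722, Beta 0.192, Epsilon 0.191, Alpha 0.139.
Largest remainders: Delta, Gamma receive the extra seats.
Epsilon receives 6.

6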